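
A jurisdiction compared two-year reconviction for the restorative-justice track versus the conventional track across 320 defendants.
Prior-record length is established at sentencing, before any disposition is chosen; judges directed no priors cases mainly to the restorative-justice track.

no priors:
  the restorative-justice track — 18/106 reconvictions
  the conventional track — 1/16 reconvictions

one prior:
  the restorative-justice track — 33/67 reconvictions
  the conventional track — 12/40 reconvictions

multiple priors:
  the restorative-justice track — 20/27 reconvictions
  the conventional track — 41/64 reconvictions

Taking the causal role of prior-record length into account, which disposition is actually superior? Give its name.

Since prior-record length is a pre-existing factor (not a product of the disposition) and it affects the outcome on its own, it is a confounder. The stratified rates, not the pooled rate, identify the causal effect.
Within each level — no priors: 17.0% vs 6.2%; one prior: 49.3% vs 30.0%; multiple priors: 74.1% vs 64.1% — the conventional track is lower every time.

the conventional track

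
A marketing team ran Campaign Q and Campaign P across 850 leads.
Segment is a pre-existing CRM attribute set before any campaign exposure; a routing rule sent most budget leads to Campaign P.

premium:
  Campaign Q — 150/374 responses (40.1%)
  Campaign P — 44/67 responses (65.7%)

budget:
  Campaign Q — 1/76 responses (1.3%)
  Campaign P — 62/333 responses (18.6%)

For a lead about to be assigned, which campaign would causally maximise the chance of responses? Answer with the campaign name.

Campaign P

Campaign P is higher inside every customer segment stratum but Campaign Q is higher in aggregate. Whether to stratify depends on how customer segment relates to the campaign.
Customer segment satisfies the back-door criterion: it is not a descendant of the campaign, and it blocks the spurious path from campaign to outcome. Adjusting for it (i.e., using the within-customer segment rates) gives the causal effect.
Within each level — premium: 40.1% vs 65.7%; budget: 1.3% vs 18.6% — Campaign P is higher every time.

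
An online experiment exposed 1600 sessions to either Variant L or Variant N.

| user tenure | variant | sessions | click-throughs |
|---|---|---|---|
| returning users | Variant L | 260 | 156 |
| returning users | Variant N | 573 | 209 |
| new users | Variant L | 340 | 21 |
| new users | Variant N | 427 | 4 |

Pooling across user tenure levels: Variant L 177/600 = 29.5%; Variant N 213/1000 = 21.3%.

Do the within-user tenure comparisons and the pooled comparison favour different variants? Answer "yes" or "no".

no

Within each user tenure level (returning users 60.0% vs 36.5%; new users 6.2% vs 0.9%), Variant L has the higher rate every time. Pooled: 29.5% vs 21.3% — Variant L has the higher rate overall. They agree.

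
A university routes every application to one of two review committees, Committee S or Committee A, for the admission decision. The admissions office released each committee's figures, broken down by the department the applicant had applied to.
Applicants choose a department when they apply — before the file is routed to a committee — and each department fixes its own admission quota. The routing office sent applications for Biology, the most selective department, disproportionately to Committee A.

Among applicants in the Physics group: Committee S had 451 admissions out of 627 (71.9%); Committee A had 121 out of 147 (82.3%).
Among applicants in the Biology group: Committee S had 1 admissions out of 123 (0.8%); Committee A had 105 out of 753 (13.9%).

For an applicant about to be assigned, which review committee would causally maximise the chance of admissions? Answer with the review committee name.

Committee A

Department satisfies the back-door criterion: it is not a descendant of the review committee, and it blocks the spurious path from review committee to outcome. Adjusting for it (i.e., using the within-department rates) gives the causal effect.
Within each level — Physics: 71.9% vs 82.3%; Biology: 0.8% vs 13.9% — Committee A is higher every time.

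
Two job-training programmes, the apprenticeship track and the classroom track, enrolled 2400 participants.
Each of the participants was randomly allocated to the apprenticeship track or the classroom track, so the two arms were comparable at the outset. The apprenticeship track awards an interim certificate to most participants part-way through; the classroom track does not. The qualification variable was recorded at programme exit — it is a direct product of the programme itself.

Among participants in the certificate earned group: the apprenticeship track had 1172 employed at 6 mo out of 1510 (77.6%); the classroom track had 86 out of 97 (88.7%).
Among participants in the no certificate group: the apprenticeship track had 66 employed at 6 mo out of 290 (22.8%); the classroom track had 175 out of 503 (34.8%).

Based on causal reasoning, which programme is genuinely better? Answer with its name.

the apprenticeship track

Because the programme influences qualification attained during the programme, qualification attained during the programme is a post-treatment mediator, not a confounder. Stratifying on it would bias the estimate; the causal effect is the crude pooled difference.
Pooled: the apprenticeship track 68.8% vs the classroom track 43.5%; the apprenticeship track is higher overall.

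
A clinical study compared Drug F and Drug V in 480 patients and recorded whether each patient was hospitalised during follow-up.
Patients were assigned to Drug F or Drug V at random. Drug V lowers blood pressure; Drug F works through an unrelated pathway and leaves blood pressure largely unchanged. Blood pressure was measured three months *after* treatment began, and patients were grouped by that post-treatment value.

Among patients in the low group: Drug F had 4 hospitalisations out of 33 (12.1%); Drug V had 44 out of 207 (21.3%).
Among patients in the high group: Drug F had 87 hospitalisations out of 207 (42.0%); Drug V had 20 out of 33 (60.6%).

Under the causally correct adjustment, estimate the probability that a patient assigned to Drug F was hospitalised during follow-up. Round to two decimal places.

Within every blood pressure level Drug F has the lower rate, yet pooled Drug V does — Simpson's reversal.
Blood pressure lies on the pathway drug → blood pressure → outcome, so adjusting for it blocks the indirect effect. For the total causal effect of drug, use the unadjusted pooled rates.
So P(outcome | do(Drug F)) is just the pooled rate for Drug F: 91/240 = 0.379.

0.38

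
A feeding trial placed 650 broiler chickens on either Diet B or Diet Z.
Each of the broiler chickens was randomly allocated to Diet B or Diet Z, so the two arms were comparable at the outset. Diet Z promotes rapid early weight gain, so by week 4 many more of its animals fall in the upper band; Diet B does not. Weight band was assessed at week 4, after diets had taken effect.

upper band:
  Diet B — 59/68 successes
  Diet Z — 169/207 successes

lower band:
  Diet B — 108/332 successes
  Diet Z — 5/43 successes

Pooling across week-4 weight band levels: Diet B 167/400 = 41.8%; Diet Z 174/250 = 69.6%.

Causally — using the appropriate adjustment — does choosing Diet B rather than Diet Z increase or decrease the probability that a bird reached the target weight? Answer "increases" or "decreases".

The week-4 weight band-specific comparison favours Diet B throughout, but the pooled figures favour Diet Z. The question is whether to condition on week-4 weight band.
Week-4 weight band here is a post-treatment variable shaped by the diet; conditioning on it would introduce bias rather than remove it. The overall comparison is the causal one.
Pooled: Diet B 41.8% vs Diet Z 69.6%; Diet Z is higher overall.

decreases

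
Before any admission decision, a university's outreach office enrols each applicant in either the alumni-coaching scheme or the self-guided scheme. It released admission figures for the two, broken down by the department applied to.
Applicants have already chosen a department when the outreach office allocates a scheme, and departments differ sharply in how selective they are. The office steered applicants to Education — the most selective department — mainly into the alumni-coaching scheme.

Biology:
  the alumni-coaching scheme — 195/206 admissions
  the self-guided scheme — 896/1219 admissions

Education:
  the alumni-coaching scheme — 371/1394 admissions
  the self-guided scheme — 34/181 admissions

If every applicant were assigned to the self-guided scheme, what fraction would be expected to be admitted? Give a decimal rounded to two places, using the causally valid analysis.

Department differs across outreach schemes for reasons unrelated to any effect of the outreach scheme itself, and it separately predicts the outcome — a classic confounder. We must compare within department levels.
Standardising the self-guided scheme to the population department mix: 0.475·896/1219 + 0.525·34/181 = 0.448.

0.45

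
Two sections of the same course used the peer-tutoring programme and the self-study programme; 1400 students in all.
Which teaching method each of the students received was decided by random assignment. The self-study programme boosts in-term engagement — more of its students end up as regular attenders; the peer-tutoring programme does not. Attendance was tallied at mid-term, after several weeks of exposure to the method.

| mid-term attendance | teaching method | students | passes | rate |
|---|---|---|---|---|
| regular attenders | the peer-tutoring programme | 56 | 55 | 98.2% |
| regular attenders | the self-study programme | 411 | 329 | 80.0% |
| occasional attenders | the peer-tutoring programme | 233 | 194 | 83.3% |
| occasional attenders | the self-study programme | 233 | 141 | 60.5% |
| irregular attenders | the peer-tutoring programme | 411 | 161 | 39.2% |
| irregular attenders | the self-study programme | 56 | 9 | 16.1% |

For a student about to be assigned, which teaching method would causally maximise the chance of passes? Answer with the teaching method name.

The stratified and pooled comparisons disagree (the peer-tutoring programme wins within each mid-term attendance; the self-study programme wins overall), so the answer turns on the causal role of mid-term attendance.
Mid-term attendance is recorded after the teaching method and is itself shifted by it — it sits on the causal path from teaching method to outcome. Conditioning on a mediator would strip out part of the effect we want; the pooled comparison gives the total causal effect.
Pooled: the peer-tutoring programme 58.6% vs the self-study programme 68.4%; the self-study programme is higher overall.

the self-study programme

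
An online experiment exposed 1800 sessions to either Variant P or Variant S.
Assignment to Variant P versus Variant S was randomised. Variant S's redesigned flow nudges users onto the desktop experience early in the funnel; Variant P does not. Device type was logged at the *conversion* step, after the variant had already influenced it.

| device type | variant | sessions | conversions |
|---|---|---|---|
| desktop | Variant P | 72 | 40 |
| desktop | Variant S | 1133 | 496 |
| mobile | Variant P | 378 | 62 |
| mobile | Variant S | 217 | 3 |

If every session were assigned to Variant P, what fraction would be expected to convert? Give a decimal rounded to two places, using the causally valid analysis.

0.23

Device type lies on the pathway variant → device type → outcome, so adjusting for it blocks the indirect effect. For the total causal effect of variant, use the unadjusted pooled rates.
So P(outcome | do(Variant P)) is just the pooled rate for Variant P: 102/450 = 0.227.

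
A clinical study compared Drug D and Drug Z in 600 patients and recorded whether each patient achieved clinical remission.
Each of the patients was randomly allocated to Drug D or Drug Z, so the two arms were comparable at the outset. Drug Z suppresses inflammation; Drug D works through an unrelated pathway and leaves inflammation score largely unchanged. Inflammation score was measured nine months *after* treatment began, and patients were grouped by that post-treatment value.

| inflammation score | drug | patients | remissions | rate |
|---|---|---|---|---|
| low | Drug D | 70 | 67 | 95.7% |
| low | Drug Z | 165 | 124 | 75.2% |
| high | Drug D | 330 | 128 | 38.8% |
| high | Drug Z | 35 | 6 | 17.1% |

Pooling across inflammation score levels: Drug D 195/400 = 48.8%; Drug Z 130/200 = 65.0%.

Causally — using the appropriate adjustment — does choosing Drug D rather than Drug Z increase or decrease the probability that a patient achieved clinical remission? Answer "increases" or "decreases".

The stratified and pooled comparisons disagree (Drug D wins within each inflammation score; Drug Z wins overall), so the answer turns on the causal role of inflammation score.
Inflammation score here is a post-treatment variable shaped by the drug; conditioning on it would introduce bias rather than remove it. The overall comparison is the causal one.
Pooled: Drug D 48.8% vs Drug Z 65.0%; Drug Z is higher overall.

decreases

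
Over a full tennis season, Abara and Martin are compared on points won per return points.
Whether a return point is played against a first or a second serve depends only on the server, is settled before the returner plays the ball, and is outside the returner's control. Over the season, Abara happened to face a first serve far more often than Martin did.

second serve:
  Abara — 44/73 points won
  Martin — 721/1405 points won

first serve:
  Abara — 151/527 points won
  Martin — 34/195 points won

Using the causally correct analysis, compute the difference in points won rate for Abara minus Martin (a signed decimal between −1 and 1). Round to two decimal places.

+0.10

Serve type is set before the player has any effect — it is not caused by the player — and it independently drives the outcome. That makes it a confounder, so the causal comparison is within serve type levels.
Adjusting over the population distribution of serve type: 0.672·(0.603−0.513) + 0.328·(0.287−0.174) = +0.097.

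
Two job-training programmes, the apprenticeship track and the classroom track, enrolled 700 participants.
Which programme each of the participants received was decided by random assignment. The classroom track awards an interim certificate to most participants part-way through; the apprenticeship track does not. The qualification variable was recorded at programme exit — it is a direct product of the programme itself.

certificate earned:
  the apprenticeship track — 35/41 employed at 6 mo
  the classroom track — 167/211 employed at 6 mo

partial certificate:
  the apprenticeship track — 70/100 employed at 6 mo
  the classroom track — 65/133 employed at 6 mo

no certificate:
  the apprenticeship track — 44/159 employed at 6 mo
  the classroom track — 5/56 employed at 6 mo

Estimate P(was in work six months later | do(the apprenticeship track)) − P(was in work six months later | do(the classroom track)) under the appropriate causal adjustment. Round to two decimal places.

-0.10

Within every qualification attained during the programme level the apprenticeship track has the higher rate, yet pooled the classroom track does — Simpson's reversal.
Qualification attained during the programme is recorded after the programme and is itself shifted by it — it sits on the causal path from programme to outcome. Conditioning on a mediator would strip out part of the effect we want; the pooled comparison gives the total causal effect.
The causal difference is the pooled difference: 0.497 − 0.593 = -0.096.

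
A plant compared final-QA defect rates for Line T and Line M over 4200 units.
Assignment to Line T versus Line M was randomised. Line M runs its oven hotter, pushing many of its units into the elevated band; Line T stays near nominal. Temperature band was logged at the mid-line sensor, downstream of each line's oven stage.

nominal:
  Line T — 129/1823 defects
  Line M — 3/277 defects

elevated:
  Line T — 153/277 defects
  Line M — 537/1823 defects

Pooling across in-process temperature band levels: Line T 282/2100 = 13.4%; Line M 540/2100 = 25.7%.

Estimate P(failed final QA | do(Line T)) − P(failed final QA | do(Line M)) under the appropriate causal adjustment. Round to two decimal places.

-0.12

The in-process temperature band-specific comparison favours Line M throughout, but the pooled figures favour Line T. The question is whether to condition on in-process temperature band.
In-process temperature band is recorded after the line and is itself shifted by it — it sits on the causal path from line to outcome. Conditioning on a mediator would strip out part of the effect we want; the pooled comparison gives the total causal effect.
The causal difference is the pooled difference: 0.134 − 0.257 = -0.123.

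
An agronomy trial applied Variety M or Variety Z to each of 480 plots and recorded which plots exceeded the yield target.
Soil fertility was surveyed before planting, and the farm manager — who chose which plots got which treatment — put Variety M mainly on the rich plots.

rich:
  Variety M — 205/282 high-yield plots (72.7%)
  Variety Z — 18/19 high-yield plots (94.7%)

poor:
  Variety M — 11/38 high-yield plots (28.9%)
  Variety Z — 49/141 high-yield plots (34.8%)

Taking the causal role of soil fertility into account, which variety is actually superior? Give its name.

Variety Z

Variety Z is higher inside every soil fertility stratum but Variety M is higher in aggregate. Whether to stratify depends on how soil fertility relates to the variety.
Since soil fertility is a pre-existing factor (not a product of the variety) and it affects the outcome on its own, it is a confounder. The stratified rates, not the pooled rate, identify the causal effect.
Within each level — rich: 72.7% vs 94.7%; poor: 28.9% vs 34.8% — Variety Z is higher every time.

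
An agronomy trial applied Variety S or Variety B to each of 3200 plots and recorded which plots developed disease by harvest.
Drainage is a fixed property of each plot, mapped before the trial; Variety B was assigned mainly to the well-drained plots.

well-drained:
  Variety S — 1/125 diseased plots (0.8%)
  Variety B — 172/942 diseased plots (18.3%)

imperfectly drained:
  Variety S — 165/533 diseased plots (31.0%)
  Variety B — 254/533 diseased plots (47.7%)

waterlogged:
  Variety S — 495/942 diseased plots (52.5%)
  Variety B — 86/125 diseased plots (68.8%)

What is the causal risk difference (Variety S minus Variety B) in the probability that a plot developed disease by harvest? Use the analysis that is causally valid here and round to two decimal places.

The stratified and pooled comparisons disagree (Variety S wins within each field drainage; Variety B wins overall), so the answer turns on the causal role of field drainage.
Nothing the variety does changes field drainage; the imbalance is an allocation artefact. With field drainage also predicting the outcome, the pooled figure is confounded, and the within-stratum comparison is the causal one.
Adjusting over the population distribution of field drainage: 0.333·(0.008−0.183) + 0.333·(0.310−0.477) + 0.333·(0.525−0.688) = -0.168.

-0.17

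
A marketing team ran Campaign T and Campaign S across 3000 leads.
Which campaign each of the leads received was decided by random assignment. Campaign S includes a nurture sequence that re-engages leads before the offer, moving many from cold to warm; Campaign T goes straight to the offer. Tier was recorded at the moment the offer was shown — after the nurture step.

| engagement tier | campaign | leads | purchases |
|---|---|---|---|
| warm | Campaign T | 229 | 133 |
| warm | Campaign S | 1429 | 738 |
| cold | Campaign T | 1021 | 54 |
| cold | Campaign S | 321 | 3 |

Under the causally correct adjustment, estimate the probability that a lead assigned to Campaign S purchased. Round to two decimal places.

The engagement tier-specific comparison favours Campaign T throughout, but the pooled figures favour Campaign S. The question is whether to condition on engagement tier.
Stratifying would compare campaigns among leads the campaigns themselves sorted into engagement tier groups — a form of selection on an intermediate. The unconditioned pooled rates give the total causal effect.
So P(outcome | do(Campaign S)) is just the pooled rate for Campaign S: 741/1750 = 0.423.

0.42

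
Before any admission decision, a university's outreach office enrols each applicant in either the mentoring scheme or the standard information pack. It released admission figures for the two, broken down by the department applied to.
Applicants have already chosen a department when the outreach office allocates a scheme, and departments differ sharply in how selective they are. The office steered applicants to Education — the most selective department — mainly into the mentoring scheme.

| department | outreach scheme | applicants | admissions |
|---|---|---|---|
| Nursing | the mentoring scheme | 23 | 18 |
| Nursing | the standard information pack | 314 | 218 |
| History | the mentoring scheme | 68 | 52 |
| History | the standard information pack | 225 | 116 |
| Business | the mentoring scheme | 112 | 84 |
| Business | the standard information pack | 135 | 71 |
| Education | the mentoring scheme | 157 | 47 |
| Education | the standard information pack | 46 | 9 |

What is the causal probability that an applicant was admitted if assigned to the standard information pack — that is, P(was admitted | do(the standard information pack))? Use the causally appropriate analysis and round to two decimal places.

0.51

Department is set before the outreach scheme has any effect — it is not caused by the outreach scheme — and it independently drives the outcome. That makes it a confounder, so the causal comparison is within department levels.
Standardising the standard information pack to the population department mix: 0.312·218/314 + 0.271·116/225 + 0.229·71/135 + 0.188·9/46 = 0.514.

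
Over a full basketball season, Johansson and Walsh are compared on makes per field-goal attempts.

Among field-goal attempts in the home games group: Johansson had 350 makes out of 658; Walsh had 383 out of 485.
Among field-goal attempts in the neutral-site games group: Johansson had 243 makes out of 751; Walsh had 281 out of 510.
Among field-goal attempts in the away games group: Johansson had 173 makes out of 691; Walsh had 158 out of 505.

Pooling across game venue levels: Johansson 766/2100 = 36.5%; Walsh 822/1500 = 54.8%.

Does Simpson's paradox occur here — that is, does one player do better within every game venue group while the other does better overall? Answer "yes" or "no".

no

Within each game venue level (home games 53.2% vs 79.0%; neutral-site games 32.4% vs 55.1%; away games 25.0% vs 31.3%), Walsh has the higher rate every time. Pooled: 36.5% vs 54.8% — Walsh has the higher rate overall. They agree.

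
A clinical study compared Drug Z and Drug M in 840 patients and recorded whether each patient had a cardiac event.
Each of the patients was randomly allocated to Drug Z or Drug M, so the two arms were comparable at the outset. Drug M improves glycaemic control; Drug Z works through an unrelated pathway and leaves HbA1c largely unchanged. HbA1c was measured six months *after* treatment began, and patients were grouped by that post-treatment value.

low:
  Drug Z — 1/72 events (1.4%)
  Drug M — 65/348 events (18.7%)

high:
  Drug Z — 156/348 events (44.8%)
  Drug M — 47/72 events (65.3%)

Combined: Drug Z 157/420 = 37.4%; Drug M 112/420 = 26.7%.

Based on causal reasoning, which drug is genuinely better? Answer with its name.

Drug M

HbA1c is recorded after the drug and is itself shifted by it — it sits on the causal path from drug to outcome. Conditioning on a mediator would strip out part of the effect we want; the pooled comparison gives the total causal effect.
Pooled: Drug Z 37.4% vs Drug M 26.7%; Drug M is lower overall.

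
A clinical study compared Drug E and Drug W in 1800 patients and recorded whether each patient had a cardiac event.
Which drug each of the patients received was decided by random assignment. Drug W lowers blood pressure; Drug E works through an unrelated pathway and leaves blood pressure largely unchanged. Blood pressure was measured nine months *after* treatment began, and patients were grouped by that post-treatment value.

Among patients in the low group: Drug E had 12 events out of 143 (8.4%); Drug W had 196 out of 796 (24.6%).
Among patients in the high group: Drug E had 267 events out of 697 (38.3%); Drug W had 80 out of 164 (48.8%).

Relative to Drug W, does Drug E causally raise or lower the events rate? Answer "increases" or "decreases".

increases

The blood pressure-specific comparison favours Drug E throughout, but the pooled figures favour Drug W. The question is whether to condition on blood pressure.
Blood pressure lies on the pathway drug → blood pressure → outcome, so adjusting for it blocks the indirect effect. For the total causal effect of drug, use the unadjusted pooled rates.
Pooled: Drug E 33.2% vs Drug W 28.7%; Drug W is lower overall.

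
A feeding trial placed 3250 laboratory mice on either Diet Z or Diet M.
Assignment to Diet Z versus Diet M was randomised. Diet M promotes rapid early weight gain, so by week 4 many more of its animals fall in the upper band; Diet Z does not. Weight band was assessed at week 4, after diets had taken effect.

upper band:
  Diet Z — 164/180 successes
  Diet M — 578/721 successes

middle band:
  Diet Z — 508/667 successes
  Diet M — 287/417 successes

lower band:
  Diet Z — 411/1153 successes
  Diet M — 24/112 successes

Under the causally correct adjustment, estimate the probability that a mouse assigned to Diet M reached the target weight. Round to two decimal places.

0.71

The week-4 weight band-specific comparison favours Diet Z throughout, but the pooled figures favour Diet M. The question is whether to condition on week-4 weight band.
Week-4 weight band is downstream of the diet. One should not condition on a consequence of treatment, so the overall rates are the right comparison.
So P(outcome | do(Diet M)) is just the pooled rate for Diet M: 889/1250 = 0.711.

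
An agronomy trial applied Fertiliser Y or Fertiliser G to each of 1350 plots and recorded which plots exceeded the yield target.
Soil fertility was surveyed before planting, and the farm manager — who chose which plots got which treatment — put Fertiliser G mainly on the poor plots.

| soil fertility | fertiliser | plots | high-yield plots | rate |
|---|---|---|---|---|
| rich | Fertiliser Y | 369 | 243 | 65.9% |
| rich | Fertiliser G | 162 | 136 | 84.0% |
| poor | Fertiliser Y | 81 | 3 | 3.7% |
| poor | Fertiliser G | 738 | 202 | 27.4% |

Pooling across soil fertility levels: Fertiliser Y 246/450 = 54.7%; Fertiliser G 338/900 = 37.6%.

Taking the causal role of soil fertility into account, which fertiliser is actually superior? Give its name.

Fertiliser G

The stratified and pooled comparisons disagree (Fertiliser G wins within each soil fertility; Fertiliser Y wins overall), so the answer turns on the causal role of soil fertility.
Here soil fertility is a common cause — it drives both which fertiliser a case falls under and the outcome. The crude comparison mixes populations; the stratum-specific rates are the causally relevant ones.
Within each level — rich: 65.9% vs 84.0%; poor: 3.7% vs 27.4% — Fertiliser G is higher every time.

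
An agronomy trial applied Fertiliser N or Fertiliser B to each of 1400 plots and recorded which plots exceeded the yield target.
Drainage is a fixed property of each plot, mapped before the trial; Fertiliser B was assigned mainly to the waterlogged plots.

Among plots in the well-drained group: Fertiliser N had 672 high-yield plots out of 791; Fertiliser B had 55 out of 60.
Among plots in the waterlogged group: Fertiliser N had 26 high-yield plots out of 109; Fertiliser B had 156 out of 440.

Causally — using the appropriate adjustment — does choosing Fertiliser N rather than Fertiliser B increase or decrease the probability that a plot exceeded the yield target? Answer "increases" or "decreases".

Here field drainage is a common cause — it drives both which fertiliser a case falls under and the outcome. The crude comparison mixes populations; the stratum-specific rates are the causally relevant ones.
Within each level — well-drained: 85.0% vs 91.7%; waterlogged: 23.9% vs 35.5% — Fertiliser B is higher every time.

decreases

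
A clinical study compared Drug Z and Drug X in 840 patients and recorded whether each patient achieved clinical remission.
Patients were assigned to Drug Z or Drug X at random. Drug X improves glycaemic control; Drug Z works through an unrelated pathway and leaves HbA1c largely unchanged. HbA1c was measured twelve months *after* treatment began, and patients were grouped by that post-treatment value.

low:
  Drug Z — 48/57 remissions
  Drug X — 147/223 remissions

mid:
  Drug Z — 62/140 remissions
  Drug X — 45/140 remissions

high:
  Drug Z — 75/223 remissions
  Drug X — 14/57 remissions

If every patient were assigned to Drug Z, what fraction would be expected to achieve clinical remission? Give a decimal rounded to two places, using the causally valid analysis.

HbA1c is recorded after the drug and is itself shifted by it — it sits on the causal path from drug to outcome. Conditioning on a mediator would strip out part of the effect we want; the pooled comparison gives the total causal effect.
So P(outcome | do(Drug Z)) is just the pooled rate for Drug Z: 185/420 = 0.440.

0.44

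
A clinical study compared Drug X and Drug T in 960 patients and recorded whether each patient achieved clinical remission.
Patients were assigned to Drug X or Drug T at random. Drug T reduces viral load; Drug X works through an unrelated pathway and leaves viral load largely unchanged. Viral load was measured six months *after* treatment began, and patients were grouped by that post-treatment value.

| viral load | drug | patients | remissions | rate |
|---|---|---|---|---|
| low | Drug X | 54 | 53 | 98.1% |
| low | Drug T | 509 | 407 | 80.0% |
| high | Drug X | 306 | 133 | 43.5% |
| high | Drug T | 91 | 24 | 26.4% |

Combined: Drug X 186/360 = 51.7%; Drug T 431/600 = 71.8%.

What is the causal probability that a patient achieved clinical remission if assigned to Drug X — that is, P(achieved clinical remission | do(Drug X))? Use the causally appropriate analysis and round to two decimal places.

0.52

The stratified and pooled comparisons disagree (Drug X wins within each viral load; Drug T wins overall), so the answer turns on the causal role of viral load.
Viral load is recorded after the drug and is itself shifted by it — it sits on the causal path from drug to outcome. Conditioning on a mediator would strip out part of the effect we want; the pooled comparison gives the total causal effect.
So P(outcome | do(Drug X)) is just the pooled rate for Drug X: 186/360 = 0.517.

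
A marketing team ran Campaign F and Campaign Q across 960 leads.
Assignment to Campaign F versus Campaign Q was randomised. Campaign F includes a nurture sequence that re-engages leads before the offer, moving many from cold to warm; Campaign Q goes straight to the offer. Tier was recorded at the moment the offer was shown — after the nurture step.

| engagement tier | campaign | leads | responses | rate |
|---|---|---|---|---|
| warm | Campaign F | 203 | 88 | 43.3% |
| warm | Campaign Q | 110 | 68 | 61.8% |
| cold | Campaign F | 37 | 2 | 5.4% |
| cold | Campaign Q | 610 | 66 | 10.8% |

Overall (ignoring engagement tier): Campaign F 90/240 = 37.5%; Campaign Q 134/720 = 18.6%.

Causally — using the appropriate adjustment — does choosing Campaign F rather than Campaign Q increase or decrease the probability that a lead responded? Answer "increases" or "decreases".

increases

Within every engagement tier level Campaign Q has the higher rate, yet pooled Campaign F does — Simpson's reversal.
Engagement tier is recorded after the campaign and is itself shifted by it — it sits on the causal path from campaign to outcome. Conditioning on a mediator would strip out part of the effect we want; the pooled comparison gives the total causal effect.
Pooled: Campaign F 37.5% vs Campaign Q 18.6%; Campaign F is higher overall.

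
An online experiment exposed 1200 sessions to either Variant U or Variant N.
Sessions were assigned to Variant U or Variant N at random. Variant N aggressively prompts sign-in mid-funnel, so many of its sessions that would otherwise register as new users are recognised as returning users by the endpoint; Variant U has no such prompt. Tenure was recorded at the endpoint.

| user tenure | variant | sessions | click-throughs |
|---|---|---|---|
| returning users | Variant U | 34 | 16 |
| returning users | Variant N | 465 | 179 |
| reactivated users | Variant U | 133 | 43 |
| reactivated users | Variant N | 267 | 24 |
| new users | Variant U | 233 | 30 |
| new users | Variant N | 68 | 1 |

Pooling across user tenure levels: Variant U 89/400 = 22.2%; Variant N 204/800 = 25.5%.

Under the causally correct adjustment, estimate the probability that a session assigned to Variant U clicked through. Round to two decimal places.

0.22

User tenure is downstream of the variant. One should not condition on a consequence of treatment, so the overall rates are the right comparison.
So P(outcome | do(Variant U)) is just the pooled rate for Variant U: 89/400 = 0.223.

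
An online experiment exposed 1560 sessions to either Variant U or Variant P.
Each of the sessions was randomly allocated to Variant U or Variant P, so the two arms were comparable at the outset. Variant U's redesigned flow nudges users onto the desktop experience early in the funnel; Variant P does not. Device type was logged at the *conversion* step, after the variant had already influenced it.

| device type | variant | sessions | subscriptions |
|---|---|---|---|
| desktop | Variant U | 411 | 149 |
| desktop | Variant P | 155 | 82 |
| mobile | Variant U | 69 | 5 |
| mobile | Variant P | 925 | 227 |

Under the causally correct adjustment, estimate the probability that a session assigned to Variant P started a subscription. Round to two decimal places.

The device type-specific comparison favours Variant P throughout, but the pooled figures favour Variant U. The question is whether to condition on device type.
Because the variant influences device type, device type is a post-treatment mediator, not a confounder. Stratifying on it would bias the estimate; the causal effect is the crude pooled difference.
So P(outcome | do(Variant P)) is just the pooled rate for Variant P: 309/1080 = 0.286.

0.29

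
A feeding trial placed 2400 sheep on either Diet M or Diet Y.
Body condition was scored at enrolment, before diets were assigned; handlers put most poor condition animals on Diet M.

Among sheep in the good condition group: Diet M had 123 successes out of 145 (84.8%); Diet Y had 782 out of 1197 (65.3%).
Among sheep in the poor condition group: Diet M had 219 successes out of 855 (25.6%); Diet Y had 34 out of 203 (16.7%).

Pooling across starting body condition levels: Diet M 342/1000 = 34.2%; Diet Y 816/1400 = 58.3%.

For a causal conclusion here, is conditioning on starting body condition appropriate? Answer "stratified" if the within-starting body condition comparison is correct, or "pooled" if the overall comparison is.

stratified

Here starting body condition is a common cause — it drives both which diet a case falls under and the outcome. The crude comparison mixes populations; the stratum-specific rates are the causally relevant ones.
Within each level — good condition: 84.8% vs 65.3%; poor condition: 25.6% vs 16.7% — Diet M is higher every time.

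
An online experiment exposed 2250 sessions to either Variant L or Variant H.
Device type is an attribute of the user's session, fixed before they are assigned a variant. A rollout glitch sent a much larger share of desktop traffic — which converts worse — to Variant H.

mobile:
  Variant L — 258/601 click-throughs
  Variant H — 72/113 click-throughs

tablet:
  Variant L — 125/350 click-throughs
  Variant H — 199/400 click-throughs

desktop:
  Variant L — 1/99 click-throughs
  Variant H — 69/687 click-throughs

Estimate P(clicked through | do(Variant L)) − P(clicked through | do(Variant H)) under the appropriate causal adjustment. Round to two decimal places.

Variant H is higher inside every device type stratum but Variant L is higher in aggregate. Whether to stratify depends on how device type relates to the variant.
Device type satisfies the back-door criterion: it is not a descendant of the variant, and it blocks the spurious path from variant to outcome. Adjusting for it (i.e., using the within-device type rates) gives the causal effect.
Adjusting over the population distribution of device type: 0.317·(0.429−0.637) + 0.333·(0.357−0.497) + 0.349·(0.010−0.100) = -0.144.

-0.14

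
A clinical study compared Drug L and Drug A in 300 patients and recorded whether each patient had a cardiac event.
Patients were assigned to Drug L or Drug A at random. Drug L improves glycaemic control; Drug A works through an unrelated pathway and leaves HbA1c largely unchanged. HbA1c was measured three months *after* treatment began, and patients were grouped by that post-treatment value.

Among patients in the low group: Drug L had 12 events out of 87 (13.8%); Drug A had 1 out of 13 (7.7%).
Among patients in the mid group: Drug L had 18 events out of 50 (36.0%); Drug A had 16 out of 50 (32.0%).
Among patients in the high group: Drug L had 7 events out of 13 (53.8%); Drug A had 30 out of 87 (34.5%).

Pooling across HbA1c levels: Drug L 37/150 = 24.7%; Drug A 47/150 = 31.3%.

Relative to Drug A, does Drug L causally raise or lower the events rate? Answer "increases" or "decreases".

decreases

HbA1c is downstream of the drug. One should not condition on a consequence of treatment, so the overall rates are the right comparison.
Pooled: Drug L 24.7% vs Drug A 31.3%; Drug L is lower overall.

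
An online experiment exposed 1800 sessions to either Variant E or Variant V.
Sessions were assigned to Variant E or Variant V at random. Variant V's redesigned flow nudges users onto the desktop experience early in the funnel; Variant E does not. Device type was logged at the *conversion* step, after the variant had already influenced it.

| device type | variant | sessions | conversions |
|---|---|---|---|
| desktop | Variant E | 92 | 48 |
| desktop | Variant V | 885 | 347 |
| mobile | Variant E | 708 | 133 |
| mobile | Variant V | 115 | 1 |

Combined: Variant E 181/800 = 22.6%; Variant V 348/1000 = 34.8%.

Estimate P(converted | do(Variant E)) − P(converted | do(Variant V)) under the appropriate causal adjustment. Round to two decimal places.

Device type is recorded after the variant and is itself shifted by it — it sits on the causal path from variant to outcome. Conditioning on a mediator would strip out part of the effect we want; the pooled comparison gives the total causal effect.
The causal difference is the pooled difference: 0.226 − 0.348 = -0.122.

-0.12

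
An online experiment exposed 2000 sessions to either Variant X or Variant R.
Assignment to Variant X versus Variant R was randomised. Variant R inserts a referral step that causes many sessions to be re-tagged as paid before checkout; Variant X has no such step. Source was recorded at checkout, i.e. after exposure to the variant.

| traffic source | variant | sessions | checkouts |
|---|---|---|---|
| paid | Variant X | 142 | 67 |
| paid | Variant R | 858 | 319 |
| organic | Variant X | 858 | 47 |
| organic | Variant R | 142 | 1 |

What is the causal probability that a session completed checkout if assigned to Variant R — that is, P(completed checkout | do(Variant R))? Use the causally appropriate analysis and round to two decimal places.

The traffic source-specific comparison favours Variant X throughout, but the pooled figures favour Variant R. The question is whether to condition on traffic source.
Traffic source here is a post-treatment variable shaped by the variant; conditioning on it would introduce bias rather than remove it. The overall comparison is the causal one.
So P(outcome | do(Variant R)) is just the pooled rate for Variant R: 320/1000 = 0.320.

0.32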